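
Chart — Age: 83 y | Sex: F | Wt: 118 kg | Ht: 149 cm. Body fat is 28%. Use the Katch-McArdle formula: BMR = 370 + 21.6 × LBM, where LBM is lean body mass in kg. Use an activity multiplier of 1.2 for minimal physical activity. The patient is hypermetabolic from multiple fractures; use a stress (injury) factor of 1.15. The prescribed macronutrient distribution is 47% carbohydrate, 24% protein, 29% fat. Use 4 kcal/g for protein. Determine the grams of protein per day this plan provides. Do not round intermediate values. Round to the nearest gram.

LBM = 118 × (1 − 0.28) = 84.96 kg. Katch-McArdle: BMR = 370 + 21.6 × 84.96 = 2205.136 kcal/day.
TEE = 2205.136 × 1.2 = 2646.1632 kcal/day.
With stress factor 1.15: 2646.1632 × 1.15 = 3043.0877 kcal/day.
Protein energy = 24% × 3043.0877 = 730.341 kcal.
Protein = 730.341 ÷ 4 kcal/g = 182.5853 g.

183 g/day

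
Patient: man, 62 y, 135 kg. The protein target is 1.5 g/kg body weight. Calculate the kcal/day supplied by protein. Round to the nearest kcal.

810 kcal/day

Protein = 1.5 g/kg × 135 kg = 202.5 g/day.
Protein energy = 202.5 g × 4 kcal/g = 810 kcal/day.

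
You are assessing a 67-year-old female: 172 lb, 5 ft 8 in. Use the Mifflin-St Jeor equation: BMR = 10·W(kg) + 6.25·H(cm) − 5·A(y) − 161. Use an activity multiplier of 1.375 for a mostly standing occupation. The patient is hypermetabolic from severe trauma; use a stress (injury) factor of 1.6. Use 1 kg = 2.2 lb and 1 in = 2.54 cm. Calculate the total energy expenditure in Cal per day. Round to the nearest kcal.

3004 Cal per day

Convert to metric: weight = 172 ÷ 2.2 = 78.1818 kg; height = (5×12 + 8) × 2.54 = 68 × 2.54 = 172.72 cm.
Mifflin-St Jeor (female): BMR = 10(78.1818) + 6.25(172.72) − 5(67) − 161 = 781.8182 + 1079.5 − 335 − 161 = 1365.3182 kcal/day.
TEE = BMR × activity factor = 1365.3182 × 1.375 = 1877.3125 kcal/day.
Apply stress factor: 1877.3125 × 1.6 = 3003.7 kcal/day.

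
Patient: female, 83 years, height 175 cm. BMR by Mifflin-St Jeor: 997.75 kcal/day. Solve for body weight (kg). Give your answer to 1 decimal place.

997.75 = 10·W + 6.25(175) − 5(83) − 161
10·W = 997.75 − 517.75 = 480, so W = 48 kg.

48.0 kg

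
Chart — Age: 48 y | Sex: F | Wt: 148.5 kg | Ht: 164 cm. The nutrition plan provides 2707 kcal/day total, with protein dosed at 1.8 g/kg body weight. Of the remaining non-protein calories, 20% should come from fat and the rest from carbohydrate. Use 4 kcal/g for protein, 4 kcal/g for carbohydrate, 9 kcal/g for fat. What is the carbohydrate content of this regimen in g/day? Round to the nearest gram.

Protein = 1.8 × 148.5 = 267.3 g → 267.3 × 4 = 1069.2 kcal.
Non-protein calories = 2707 − 1069.2 = 1637.8 kcal.
Fat: 20% × 1637.8 = 327.56 kcal; carbohydrate: 1310.24 kcal.
Carbohydrate: 1310.24 kcal ÷ 4 kcal/g = 327.56 g.

328 g/day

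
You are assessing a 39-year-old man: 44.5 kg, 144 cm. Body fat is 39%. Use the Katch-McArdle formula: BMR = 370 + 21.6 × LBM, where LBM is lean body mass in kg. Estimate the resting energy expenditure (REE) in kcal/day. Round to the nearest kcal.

956 kcal/day

LBM = 44.5 × (1 − 0.39) = 27.145 kg. Katch-McArdle: BMR = 370 + 21.6 × 27.145 = 956.332 kcal/day.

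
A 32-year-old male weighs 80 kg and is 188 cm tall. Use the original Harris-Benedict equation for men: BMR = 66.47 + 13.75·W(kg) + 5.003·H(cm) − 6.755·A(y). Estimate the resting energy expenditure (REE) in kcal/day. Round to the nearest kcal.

1891 kcal/day

Harris-Benedict: BMR = 66.47 + 13.75(80) + 5.003(188) − 6.755(32) = 1890.874 kcal/day.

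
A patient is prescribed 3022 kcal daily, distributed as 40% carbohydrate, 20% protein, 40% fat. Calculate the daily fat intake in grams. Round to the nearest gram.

Fat energy = 40% × 3022 = 1208.8 kcal.
At 9 kcal/g: 1208.8 ÷ 9 = 134.3111 g.

134 g/day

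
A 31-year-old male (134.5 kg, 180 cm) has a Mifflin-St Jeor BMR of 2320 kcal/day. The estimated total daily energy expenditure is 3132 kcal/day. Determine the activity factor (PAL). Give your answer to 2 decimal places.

Activity factor = TEE ÷ BMR = 3132 ÷ 2320 = 1.35.

1.35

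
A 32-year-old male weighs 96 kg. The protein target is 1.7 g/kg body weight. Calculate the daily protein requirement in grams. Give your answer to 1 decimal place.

163.2 g/day

Protein = 1.7 g/kg × 96 kg = 163.2 g/day.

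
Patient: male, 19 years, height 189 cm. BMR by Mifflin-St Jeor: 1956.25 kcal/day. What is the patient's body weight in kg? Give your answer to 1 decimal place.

1956.25 = 10·W + 6.25(189) − 5(19) + 5
10·W = 1956.25 − 1091.25 = 865, so W = 86.5 kg.

86.5 kg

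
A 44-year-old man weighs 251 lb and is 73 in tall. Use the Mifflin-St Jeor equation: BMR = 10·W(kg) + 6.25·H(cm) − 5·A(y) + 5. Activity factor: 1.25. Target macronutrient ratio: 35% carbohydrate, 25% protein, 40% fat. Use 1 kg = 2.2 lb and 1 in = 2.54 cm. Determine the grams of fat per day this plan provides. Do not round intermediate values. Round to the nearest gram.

116 g/day

Convert to metric: weight = 251 ÷ 2.2 = 114.0909 kg; height = 73 × 2.54 = 185.42 cm.
Mifflin-St Jeor (male): BMR = 10(114.0909) + 6.25(185.42) − 5(44) + 5 = 1140.9091 + 1158.875 − 220 + 5 = 2084.7841 kcal/day.
TEE = 2084.7841 × 1.25 = 2605.9801 kcal/day.
Fat energy = 40% × 2605.9801 = 1042.392 kcal.
Fat = 1042.392 ÷ 9 kcal/g = 115.8213 g.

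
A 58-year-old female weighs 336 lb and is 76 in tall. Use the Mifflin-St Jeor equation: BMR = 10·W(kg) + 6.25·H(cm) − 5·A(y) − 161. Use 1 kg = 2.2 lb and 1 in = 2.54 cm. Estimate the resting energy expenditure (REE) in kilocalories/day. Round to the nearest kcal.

2283 kilocalories/day

Convert to metric: weight = 336 ÷ 2.2 = 152.7273 kg; height = 76 × 2.54 = 193.04 cm.
Mifflin-St Jeor (female): BMR = 10(152.7273) + 6.25(193.04) − 5(58) − 161 = 1527.2727 + 1206.5 − 290 − 161 = 2282.7727 kcal/day.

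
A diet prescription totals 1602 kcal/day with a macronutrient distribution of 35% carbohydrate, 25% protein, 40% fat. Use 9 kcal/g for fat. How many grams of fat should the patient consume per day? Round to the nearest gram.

71 g/day

Fat energy = 40% × 1602 = 640.8 kcal.
At 9 kcal/g: 640.8 ÷ 9 = 71.2 g.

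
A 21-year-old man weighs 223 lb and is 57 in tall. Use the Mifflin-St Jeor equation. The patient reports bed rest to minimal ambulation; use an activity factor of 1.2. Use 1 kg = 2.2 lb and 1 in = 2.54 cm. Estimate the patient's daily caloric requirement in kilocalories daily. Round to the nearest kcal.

2182 kilocalories daily

Convert to metric: weight = 223 ÷ 2.2 = 101.3636 kg; height = 57 × 2.54 = 144.78 cm.
Mifflin-St Jeor (male): BMR = 10(101.3636) + 6.25(144.78) − 5(21) + 5 = 1013.6364 + 904.875 − 105 + 5 = 1818.5114 kcal/day.
TEE = BMR × activity factor = 1818.5114 × 1.2 = 2182.2136 kcal/day.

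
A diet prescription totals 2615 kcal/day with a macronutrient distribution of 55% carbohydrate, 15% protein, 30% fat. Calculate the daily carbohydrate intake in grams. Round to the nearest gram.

Carbohydrate energy = 55% × 2615 = 1438.25 kcal.
At 4 kcal/g: 1438.25 ÷ 4 = 359.5625 g.

360 g/day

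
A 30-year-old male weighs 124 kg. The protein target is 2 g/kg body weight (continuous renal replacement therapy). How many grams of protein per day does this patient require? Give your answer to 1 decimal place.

Protein = 2 g/kg × 124 kg = 248 g/day.

248.0 g/day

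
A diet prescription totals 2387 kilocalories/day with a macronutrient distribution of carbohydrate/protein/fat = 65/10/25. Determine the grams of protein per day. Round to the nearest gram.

Protein energy = 10% × 2387 = 238.7 kcal.
At 4 kcal/g: 238.7 ÷ 4 = 59.675 g.

60 g/day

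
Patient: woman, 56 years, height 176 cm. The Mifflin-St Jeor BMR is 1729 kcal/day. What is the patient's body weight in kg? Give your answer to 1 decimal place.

1729 = 10·W + 6.25(176) − 5(56) − 161
10·W = 1729 − 659 = 1070, so W = 107 kg.

107.0 kg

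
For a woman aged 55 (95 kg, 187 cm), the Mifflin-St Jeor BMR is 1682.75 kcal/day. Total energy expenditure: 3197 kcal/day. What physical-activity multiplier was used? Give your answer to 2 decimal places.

Activity factor = TEE ÷ BMR = 3197 ÷ 1682.75 = 1.9.

1.90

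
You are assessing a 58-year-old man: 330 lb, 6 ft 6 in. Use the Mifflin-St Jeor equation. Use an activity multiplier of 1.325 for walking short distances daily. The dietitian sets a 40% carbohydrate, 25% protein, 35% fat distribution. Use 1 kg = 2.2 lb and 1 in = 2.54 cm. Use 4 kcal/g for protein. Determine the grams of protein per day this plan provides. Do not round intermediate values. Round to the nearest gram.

203 g/day

Convert to metric: weight = 330 ÷ 2.2 = 150 kg; height = (6×12 + 6) × 2.54 = 78 × 2.54 = 198.12 cm.
Mifflin-St Jeor (male): BMR = 10(150) + 6.25(198.12) − 5(58) + 5 = 1500 + 1238.25 − 290 + 5 = 2453.25 kcal/day.
TEE = 2453.25 × 1.325 = 3250.5563 kcal/day.
Protein energy = 25% × 3250.5563 = 812.6391 kcal.
Protein = 812.6391 ÷ 4 kcal/g = 203.1598 g.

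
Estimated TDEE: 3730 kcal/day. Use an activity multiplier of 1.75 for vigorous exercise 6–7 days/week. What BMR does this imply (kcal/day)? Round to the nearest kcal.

2131 kcal/day

BMR = TEE ÷ activity factor = 3730 ÷ 1.75 = 2131.4286 kcal/day.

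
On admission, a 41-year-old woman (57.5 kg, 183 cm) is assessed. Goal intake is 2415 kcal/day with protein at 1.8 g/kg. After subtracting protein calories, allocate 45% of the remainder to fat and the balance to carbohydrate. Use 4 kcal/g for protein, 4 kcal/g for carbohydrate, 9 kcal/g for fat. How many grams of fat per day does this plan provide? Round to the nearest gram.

100 g/day

Protein = 1.8 × 57.5 = 103.5 g → 103.5 × 4 = 414 kcal.
Non-protein calories = 2415 − 414 = 2001 kcal.
Fat: 45% × 2001 = 900.45 kcal; carbohydrate: 1100.55 kcal.
Fat: 900.45 kcal ÷ 9 kcal/g = 100.05 g.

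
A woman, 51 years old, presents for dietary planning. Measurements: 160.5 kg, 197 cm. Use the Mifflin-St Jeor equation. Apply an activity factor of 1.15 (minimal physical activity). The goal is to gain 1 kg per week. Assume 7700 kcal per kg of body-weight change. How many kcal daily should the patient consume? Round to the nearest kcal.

Mifflin-St Jeor (female): BMR = 10(160.5) + 6.25(197) − 5(51) − 161 = 1605 + 1231.25 − 255 − 161 = 2420.25 kcal/day.
TEE = 2420.25 × 1.15 = 2783.2875 kcal/day.
Required daily surplus = 1 × 7700 ÷ 7 = 1100 kcal/day.
Target intake = 2783.2875 + 1100 = 3883.2875 kcal/day.

3883 kcal daily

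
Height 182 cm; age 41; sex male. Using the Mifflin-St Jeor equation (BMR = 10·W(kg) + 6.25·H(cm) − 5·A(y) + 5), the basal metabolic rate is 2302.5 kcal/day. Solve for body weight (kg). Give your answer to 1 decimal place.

136.5 kg

2302.5 = 10·W + 6.25(182) − 5(41) + 5
10·W = 2302.5 − 937.5 = 1365, so W = 136.5 kg.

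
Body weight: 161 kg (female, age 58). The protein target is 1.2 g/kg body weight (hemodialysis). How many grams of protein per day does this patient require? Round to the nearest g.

193 g/day

Protein = 1.2 g/kg × 161 kg = 193.2 g/day.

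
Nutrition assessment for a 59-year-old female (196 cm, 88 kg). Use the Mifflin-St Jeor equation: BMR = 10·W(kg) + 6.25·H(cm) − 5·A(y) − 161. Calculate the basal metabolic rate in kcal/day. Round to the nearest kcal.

1649 kcal/day

Mifflin-St Jeor (female): BMR = 10(88) + 6.25(196) − 5(59) − 161 = 880 + 1225 − 295 − 161 = 1649 kcal/day.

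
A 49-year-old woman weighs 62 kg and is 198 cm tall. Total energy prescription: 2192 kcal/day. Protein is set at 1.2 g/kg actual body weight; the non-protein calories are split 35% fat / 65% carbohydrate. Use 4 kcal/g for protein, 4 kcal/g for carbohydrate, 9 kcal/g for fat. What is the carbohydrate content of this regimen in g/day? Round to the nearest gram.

308 g/day

Protein = 1.2 × 62 = 74.4 g → 74.4 × 4 = 297.6 kcal.
Non-protein calories = 2192 − 297.6 = 1894.4 kcal.
Fat: 35% × 1894.4 = 663.04 kcal; carbohydrate: 1231.36 kcal.
Carbohydrate: 1231.36 kcal ÷ 4 kcal/g = 307.84 g.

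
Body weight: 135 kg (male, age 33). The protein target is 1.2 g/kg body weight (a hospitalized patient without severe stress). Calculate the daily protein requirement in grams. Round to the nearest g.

162 g/day

Protein = 1.2 g/kg × 135 kg = 162 g/day.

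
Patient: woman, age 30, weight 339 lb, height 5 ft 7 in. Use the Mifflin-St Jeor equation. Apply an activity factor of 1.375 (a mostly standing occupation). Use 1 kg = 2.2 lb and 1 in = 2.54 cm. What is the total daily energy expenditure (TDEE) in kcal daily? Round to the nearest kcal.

Convert to metric: weight = 339 ÷ 2.2 = 154.0909 kg; height = (5×12 + 7) × 2.54 = 67 × 2.54 = 170.18 cm.
Mifflin-St Jeor (female): BMR = 10(154.0909) + 6.25(170.18) − 5(30) − 161 = 1540.9091 + 1063.625 − 150 − 161 = 2293.5341 kcal/day.
TEE = BMR × activity factor = 2293.5341 × 1.375 = 3153.6094 kcal/day.

3154 kcal daily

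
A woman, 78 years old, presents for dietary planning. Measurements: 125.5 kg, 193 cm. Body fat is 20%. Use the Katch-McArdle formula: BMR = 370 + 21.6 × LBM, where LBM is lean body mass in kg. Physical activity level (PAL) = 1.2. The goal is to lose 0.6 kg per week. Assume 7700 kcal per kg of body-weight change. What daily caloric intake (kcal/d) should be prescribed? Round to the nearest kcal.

LBM = 125.5 × (1 − 0.2) = 100.4 kg. Katch-McArdle: BMR = 370 + 21.6 × 100.4 = 2538.64 kcal/day.
TEE = 2538.64 × 1.2 = 3046.368 kcal/day.
Required daily deficit = 0.6 × 7700 ÷ 7 = 660 kcal/day.
Target intake = 3046.368 − 660 = 2386.368 kcal/day.

2386 kcal/d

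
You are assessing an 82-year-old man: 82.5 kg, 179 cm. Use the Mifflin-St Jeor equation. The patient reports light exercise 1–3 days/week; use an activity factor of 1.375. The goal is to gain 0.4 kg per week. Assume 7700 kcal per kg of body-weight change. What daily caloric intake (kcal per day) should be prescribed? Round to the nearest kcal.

2556 kcal per day

Mifflin-St Jeor (male): BMR = 10(82.5) + 6.25(179) − 5(82) + 5 = 825 + 1118.75 − 410 + 5 = 1538.75 kcal/day.
TEE = 1538.75 × 1.375 = 2115.7813 kcal/day.
Required daily surplus = 0.4 × 7700 ÷ 7 = 440 kcal/day.
Target intake = 2115.7813 + 440 = 2555.7813 kcal/day.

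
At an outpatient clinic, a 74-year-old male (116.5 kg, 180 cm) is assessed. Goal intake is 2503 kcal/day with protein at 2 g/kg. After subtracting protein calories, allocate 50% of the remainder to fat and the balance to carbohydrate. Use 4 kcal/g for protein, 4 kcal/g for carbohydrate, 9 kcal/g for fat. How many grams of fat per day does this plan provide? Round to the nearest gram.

Protein = 2 × 116.5 = 233 g → 233 × 4 = 932 kcal.
Non-protein calories = 2503 − 932 = 1571 kcal.
Fat: 50% × 1571 = 785.5 kcal; carbohydrate: 785.5 kcal.
Fat: 785.5 kcal ÷ 9 kcal/g = 87.2778 g.

87 g/day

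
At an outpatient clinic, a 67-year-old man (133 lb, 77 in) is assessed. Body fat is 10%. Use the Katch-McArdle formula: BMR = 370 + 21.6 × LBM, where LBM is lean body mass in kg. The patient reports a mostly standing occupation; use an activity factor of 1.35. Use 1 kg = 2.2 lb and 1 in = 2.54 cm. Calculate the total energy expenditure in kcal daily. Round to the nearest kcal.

2086 kcal daily

Convert to metric: weight = 133 ÷ 2.2 = 60.4545 kg; height = 77 × 2.54 = 195.58 cm.
LBM = 60.4545 × (1 − 0.1) = 54.4091 kg. Katch-McArdle: BMR = 370 + 21.6 × 54.4091 = 1545.2364 kcal/day.
TEE = BMR × activity factor = 1545.2364 × 1.35 = 2086.0691 kcal/day.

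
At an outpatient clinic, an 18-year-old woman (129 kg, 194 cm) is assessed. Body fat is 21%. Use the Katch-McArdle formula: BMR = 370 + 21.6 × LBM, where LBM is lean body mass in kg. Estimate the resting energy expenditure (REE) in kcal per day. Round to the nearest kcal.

2571 kcal per day

LBM = 129 × (1 − 0.21) = 101.91 kg. Katch-McArdle: BMR = 370 + 21.6 × 101.91 = 2571.256 kcal/day.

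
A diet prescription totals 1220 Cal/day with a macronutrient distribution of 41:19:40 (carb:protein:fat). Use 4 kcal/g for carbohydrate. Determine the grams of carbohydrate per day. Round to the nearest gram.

125 g/day

Carbohydrate energy = 41% × 1220 = 500.2 kcal.
At 4 kcal/g: 500.2 ÷ 4 = 125.05 g.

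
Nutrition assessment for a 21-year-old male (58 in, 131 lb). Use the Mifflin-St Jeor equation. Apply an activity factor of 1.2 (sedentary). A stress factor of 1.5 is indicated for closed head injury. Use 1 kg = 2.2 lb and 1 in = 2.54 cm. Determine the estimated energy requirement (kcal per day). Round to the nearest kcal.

Convert to metric: weight = 131 ÷ 2.2 = 59.5455 kg; height = 58 × 2.54 = 147.32 cm.
Mifflin-St Jeor (male): BMR = 10(59.5455) + 6.25(147.32) − 5(21) + 5 = 595.4545 + 920.75 − 105 + 5 = 1416.2045 kcal/day.
TEE = BMR × activity factor = 1416.2045 × 1.2 = 1699.4455 kcal/day.
Apply stress factor: 1699.4455 × 1.5 = 2549.1682 kcal/day.

2549 kcal per day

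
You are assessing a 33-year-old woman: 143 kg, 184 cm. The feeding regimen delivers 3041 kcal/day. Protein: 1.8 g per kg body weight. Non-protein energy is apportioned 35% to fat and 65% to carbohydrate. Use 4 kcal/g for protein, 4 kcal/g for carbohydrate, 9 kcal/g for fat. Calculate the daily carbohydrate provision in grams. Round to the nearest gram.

327 g/day

Protein = 1.8 × 143 = 257.4 g → 257.4 × 4 = 1029.6 kcal.
Non-protein calories = 3041 − 1029.6 = 2011.4 kcal.
Fat: 35% × 2011.4 = 703.99 kcal; carbohydrate: 1307.41 kcal.
Carbohydrate: 1307.41 kcal ÷ 4 kcal/g = 326.8525 g.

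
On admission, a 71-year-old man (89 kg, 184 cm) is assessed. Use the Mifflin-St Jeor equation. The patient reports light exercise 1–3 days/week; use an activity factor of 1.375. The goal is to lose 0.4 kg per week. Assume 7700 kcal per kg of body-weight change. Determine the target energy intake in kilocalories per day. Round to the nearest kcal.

Mifflin-St Jeor (male): BMR = 10(89) + 6.25(184) − 5(71) + 5 = 890 + 1150 − 355 + 5 = 1690 kcal/day.
TEE = 1690 × 1.375 = 2323.75 kcal/day.
Required daily deficit = 0.4 × 7700 ÷ 7 = 440 kcal/day.
Target intake = 2323.75 − 440 = 1883.75 kcal/day.

1884 kilocalories per day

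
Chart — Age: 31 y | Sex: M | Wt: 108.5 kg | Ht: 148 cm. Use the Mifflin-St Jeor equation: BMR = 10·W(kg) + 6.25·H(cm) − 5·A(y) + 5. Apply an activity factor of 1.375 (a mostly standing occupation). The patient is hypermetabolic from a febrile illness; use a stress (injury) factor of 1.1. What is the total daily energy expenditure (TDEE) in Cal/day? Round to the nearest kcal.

2813 Cal/day

Mifflin-St Jeor (male): BMR = 10(108.5) + 6.25(148) − 5(31) + 5 = 1085 + 925 − 155 + 5 = 1860 kcal/day.
TEE = BMR × activity factor = 1860 × 1.375 = 2557.5 kcal/day.
Apply stress factor: 2557.5 × 1.1 = 2813.25 kcal/day.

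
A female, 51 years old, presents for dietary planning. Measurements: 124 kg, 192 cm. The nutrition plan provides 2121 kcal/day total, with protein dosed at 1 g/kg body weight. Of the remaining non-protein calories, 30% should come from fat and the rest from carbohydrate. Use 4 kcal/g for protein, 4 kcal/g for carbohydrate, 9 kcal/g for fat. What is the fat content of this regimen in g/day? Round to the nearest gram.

Protein = 1 × 124 = 124 g → 124 × 4 = 496 kcal.
Non-protein calories = 2121 − 496 = 1625 kcal.
Fat: 30% × 1625 = 487.5 kcal; carbohydrate: 1137.5 kcal.
Fat: 487.5 kcal ÷ 9 kcal/g = 54.1667 g.

54 g/day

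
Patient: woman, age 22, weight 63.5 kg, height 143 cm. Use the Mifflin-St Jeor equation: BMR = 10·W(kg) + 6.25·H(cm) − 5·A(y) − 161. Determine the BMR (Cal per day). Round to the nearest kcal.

Mifflin-St Jeor (female): BMR = 10(63.5) + 6.25(143) − 5(22) − 161 = 635 + 893.75 − 110 − 161 = 1257.75 kcal/day.

1258 Cal per day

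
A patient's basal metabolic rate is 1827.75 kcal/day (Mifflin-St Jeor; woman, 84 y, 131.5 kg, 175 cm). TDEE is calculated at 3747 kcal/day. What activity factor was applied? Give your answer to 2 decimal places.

2.05

Activity factor = TEE ÷ BMR = 3747 ÷ 1827.75 = 2.05.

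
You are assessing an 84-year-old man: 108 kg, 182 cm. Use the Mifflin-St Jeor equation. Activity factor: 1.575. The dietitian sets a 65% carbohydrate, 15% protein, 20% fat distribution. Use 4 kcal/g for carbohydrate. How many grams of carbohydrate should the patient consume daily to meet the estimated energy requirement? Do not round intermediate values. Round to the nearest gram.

Mifflin-St Jeor (male): BMR = 10(108) + 6.25(182) − 5(84) + 5 = 1080 + 1137.5 − 420 + 5 = 1802.5 kcal/day.
TEE = 1802.5 × 1.575 = 2838.9375 kcal/day.
Carbohydrate energy = 65% × 2838.9375 = 1845.3094 kcal.
Carbohydrate = 1845.3094 ÷ 4 kcal/g = 461.3273 g.

461 g/day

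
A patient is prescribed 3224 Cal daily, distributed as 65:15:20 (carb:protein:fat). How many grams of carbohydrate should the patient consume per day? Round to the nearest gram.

524 g/day

Carbohydrate energy = 65% × 3224 = 2095.6 kcal.
At 4 kcal/g: 2095.6 ÷ 4 = 523.9 g.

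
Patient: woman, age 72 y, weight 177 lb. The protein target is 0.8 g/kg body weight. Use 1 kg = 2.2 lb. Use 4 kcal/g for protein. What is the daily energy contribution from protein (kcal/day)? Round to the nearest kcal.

257 kcal/day

Weight in kg = 177 ÷ 2.2 = 80.4545 kg.
Protein = 0.8 g/kg × 80.4545 kg = 64.3636 g/day.
Protein energy = 64.3636 g × 4 kcal/g = 257.4545 kcal/day.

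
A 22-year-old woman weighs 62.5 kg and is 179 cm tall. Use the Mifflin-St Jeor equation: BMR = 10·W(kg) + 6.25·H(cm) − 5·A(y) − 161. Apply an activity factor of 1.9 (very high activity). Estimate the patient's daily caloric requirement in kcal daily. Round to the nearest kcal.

Mifflin-St Jeor (female): BMR = 10(62.5) + 6.25(179) − 5(22) − 161 = 625 + 1118.75 − 110 − 161 = 1472.75 kcal/day.
TEE = BMR × activity factor = 1472.75 × 1.9 = 2798.225 kcal/day.

2798 kcal daily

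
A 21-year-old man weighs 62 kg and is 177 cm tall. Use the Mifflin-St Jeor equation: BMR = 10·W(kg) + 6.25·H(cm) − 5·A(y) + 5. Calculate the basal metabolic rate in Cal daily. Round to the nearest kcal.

1626 Cal daily

Mifflin-St Jeor (male): BMR = 10(62) + 6.25(177) − 5(21) + 5 = 620 + 1106.25 − 105 + 5 = 1626.25 kcal/day.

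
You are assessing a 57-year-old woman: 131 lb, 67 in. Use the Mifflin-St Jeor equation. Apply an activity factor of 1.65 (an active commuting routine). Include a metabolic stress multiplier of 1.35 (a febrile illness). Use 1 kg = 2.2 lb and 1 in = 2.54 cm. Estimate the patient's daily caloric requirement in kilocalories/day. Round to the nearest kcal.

Convert to metric: weight = 131 ÷ 2.2 = 59.5455 kg; height = 67 × 2.54 = 170.18 cm.
Mifflin-St Jeor (female): BMR = 10(59.5455) + 6.25(170.18) − 5(57) − 161 = 595.4545 + 1063.625 − 285 − 161 = 1213.0795 kcal/day.
TEE = BMR × activity factor = 1213.0795 × 1.65 = 2001.5813 kcal/day.
Apply stress factor: 2001.5813 × 1.35 = 2702.1347 kcal/day.

2702 kilocalories/day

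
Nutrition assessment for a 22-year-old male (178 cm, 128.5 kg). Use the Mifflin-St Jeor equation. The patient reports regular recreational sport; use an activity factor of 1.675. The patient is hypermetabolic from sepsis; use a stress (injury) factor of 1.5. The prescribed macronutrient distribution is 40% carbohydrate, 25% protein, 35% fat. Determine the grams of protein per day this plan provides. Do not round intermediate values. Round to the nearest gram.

360 g/day

Mifflin-St Jeor (male): BMR = 10(128.5) + 6.25(178) − 5(22) + 5 = 1285 + 1112.5 − 110 + 5 = 2292.5 kcal/day.
TEE = 2292.5 × 1.675 = 3839.9375 kcal/day.
With stress factor 1.5: 3839.9375 × 1.5 = 5759.9063 kcal/day.
Protein energy = 25% × 5759.9063 = 1439.9766 kcal.
Protein = 1439.9766 ÷ 4 kcal/g = 359.9941 g.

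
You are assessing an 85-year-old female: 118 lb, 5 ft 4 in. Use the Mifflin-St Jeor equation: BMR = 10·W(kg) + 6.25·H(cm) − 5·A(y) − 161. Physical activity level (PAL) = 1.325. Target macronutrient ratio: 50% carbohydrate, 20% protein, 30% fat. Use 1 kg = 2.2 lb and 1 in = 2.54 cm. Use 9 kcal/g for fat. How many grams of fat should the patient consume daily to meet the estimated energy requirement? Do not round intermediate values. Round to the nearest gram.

43 g/day

Convert to metric: weight = 118 ÷ 2.2 = 53.6364 kg; height = (5×12 + 4) × 2.54 = 64 × 2.54 = 162.56 cm.
Mifflin-St Jeor (female): BMR = 10(53.6364) + 6.25(162.56) − 5(85) − 161 = 536.3636 + 1016 − 425 − 161 = 966.3636 kcal/day.
TEE = 966.3636 × 1.325 = 1280.4318 kcal/day.
Fat energy = 30% × 1280.4318 = 384.1295 kcal.
Fat = 384.1295 ÷ 9 kcal/g = 42.6811 g.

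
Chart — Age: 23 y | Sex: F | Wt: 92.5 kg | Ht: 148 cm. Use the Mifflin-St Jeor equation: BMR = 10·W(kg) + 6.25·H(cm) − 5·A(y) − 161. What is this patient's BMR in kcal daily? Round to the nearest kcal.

1574 kcal daily

Mifflin-St Jeor (female): BMR = 10(92.5) + 6.25(148) − 5(23) − 161 = 925 + 925 − 115 − 161 = 1574 kcal/day.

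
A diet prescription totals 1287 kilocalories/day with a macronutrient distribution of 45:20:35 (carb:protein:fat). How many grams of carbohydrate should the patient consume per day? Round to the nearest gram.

145 g/day

Carbohydrate energy = 45% × 1287 = 579.15 kcal.
At 4 kcal/g: 579.15 ÷ 4 = 144.7875 g.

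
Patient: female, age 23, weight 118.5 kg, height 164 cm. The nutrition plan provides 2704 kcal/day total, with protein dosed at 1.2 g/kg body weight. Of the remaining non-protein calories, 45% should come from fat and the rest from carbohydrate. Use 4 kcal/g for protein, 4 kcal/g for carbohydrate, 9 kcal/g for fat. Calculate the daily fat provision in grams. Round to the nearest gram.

Protein = 1.2 × 118.5 = 142.2 g → 142.2 × 4 = 568.8 kcal.
Non-protein calories = 2704 − 568.8 = 2135.2 kcal.
Fat: 45% × 2135.2 = 960.84 kcal; carbohydrate: 1174.36 kcal.
Fat: 960.84 kcal ÷ 9 kcal/g = 106.76 g.

107 g/day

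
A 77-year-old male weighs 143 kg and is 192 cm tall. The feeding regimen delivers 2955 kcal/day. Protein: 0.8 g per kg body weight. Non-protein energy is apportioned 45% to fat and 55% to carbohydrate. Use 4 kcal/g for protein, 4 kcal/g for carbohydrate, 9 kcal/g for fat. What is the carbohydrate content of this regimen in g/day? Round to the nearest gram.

Protein = 0.8 × 143 = 114.4 g → 114.4 × 4 = 457.6 kcal.
Non-protein calories = 2955 − 457.6 = 2497.4 kcal.
Fat: 45% × 2497.4 = 1123.83 kcal; carbohydrate: 1373.57 kcal.
Carbohydrate: 1373.57 kcal ÷ 4 kcal/g = 343.3925 g.

343 g/day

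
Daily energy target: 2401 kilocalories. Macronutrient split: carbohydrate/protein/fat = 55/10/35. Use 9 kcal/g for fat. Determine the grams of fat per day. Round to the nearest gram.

93 g/day

Fat energy = 35% × 2401 = 840.35 kcal.
At 9 kcal/g: 840.35 ÷ 9 = 93.3722 g.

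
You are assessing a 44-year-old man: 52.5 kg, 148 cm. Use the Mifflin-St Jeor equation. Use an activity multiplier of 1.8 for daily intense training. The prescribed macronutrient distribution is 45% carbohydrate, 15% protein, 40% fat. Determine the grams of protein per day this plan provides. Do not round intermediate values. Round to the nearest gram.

Mifflin-St Jeor (male): BMR = 10(52.5) + 6.25(148) − 5(44) + 5 = 525 + 925 − 220 + 5 = 1235 kcal/day.
TEE = 1235 × 1.8 = 2223 kcal/day.
Protein energy = 15% × 2223 = 333.45 kcal.
Protein = 333.45 ÷ 4 kcal/g = 83.3625 g.

83 g/day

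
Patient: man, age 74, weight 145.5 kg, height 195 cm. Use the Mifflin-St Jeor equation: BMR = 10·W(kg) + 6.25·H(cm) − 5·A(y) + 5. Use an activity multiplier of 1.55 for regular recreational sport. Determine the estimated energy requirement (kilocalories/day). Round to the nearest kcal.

3579 kilocalories/day

Mifflin-St Jeor (male): BMR = 10(145.5) + 6.25(195) − 5(74) + 5 = 1455 + 1218.75 − 370 + 5 = 2308.75 kcal/day.
TEE = BMR × activity factor = 2308.75 × 1.55 = 3578.5625 kcal/day.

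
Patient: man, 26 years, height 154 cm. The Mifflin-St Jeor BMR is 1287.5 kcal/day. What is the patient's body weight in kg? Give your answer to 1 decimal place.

45.0 kg

1287.5 = 10·W + 6.25(154) − 5(26) + 5
10·W = 1287.5 − 837.5 = 450, so W = 45 kg.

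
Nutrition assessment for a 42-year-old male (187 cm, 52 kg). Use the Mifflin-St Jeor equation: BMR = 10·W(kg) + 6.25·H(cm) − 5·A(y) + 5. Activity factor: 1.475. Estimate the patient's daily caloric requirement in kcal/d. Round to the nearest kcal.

Mifflin-St Jeor (male): BMR = 10(52) + 6.25(187) − 5(42) + 5 = 520 + 1168.75 − 210 + 5 = 1483.75 kcal/day.
TEE = BMR × activity factor = 1483.75 × 1.475 = 2188.5313 kcal/day.

2189 kcal/d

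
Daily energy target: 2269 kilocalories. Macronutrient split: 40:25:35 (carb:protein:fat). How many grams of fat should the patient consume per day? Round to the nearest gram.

88 g/day

Fat energy = 35% × 2269 = 794.15 kcal.
At 9 kcal/g: 794.15 ÷ 9 = 88.2389 g.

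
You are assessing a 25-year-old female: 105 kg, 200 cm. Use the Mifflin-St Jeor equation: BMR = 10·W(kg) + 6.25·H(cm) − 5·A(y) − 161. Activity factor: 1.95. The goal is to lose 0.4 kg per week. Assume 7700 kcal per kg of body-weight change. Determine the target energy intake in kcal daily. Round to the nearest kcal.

Mifflin-St Jeor (female): BMR = 10(105) + 6.25(200) − 5(25) − 161 = 1050 + 1250 − 125 − 161 = 2014 kcal/day.
TEE = 2014 × 1.95 = 3927.3 kcal/day.
Required daily deficit = 0.4 × 7700 ÷ 7 = 440 kcal/day.
Target intake = 3927.3 − 440 = 3487.3 kcal/day.

3487 kcal daily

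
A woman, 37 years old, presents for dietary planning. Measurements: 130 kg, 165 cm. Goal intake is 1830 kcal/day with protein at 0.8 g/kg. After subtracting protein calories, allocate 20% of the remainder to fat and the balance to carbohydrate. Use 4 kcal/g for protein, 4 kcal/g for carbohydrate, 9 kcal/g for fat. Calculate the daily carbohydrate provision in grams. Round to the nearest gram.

Protein = 0.8 × 130 = 104 g → 104 × 4 = 416 kcal.
Non-protein calories = 1830 − 416 = 1414 kcal.
Fat: 20% × 1414 = 282.8 kcal; carbohydrate: 1131.2 kcal.
Carbohydrate: 1131.2 kcal ÷ 4 kcal/g = 282.8 g.

283 g/day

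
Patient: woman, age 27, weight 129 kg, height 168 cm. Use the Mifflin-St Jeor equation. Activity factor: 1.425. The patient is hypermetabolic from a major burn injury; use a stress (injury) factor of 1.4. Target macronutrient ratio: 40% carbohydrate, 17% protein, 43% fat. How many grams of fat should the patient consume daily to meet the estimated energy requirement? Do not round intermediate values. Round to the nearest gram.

195 g/day

Mifflin-St Jeor (female): BMR = 10(129) + 6.25(168) − 5(27) − 161 = 1290 + 1050 − 135 − 161 = 2044 kcal/day.
TEE = 2044 × 1.425 = 2912.7 kcal/day.
With stress factor 1.4: 2912.7 × 1.4 = 4077.78 kcal/day.
Fat energy = 43% × 4077.78 = 1753.4454 kcal.
Fat = 1753.4454 ÷ 9 kcal/g = 194.8273 g.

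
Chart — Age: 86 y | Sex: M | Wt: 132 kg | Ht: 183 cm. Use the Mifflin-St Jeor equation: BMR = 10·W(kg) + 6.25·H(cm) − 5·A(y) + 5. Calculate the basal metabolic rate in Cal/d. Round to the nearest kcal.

Mifflin-St Jeor (male): BMR = 10(132) + 6.25(183) − 5(86) + 5 = 1320 + 1143.75 − 430 + 5 = 2038.75 kcal/day.

2039 Cal/d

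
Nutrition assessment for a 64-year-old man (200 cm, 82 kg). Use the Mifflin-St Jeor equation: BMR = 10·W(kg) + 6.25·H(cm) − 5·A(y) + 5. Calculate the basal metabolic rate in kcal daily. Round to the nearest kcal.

Mifflin-St Jeor (male): BMR = 10(82) + 6.25(200) − 5(64) + 5 = 820 + 1250 − 320 + 5 = 1755 kcal/day.

1755 kcal daily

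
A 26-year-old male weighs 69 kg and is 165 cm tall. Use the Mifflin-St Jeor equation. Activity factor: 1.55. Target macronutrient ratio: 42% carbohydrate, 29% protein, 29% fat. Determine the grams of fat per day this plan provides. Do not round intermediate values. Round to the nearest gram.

Mifflin-St Jeor (male): BMR = 10(69) + 6.25(165) − 5(26) + 5 = 690 + 1031.25 − 130 + 5 = 1596.25 kcal/day.
TEE = 1596.25 × 1.55 = 2474.1875 kcal/day.
Fat energy = 29% × 2474.1875 = 717.5144 kcal.
Fat = 717.5144 ÷ 9 kcal/g = 79.7238 g.

80 g/day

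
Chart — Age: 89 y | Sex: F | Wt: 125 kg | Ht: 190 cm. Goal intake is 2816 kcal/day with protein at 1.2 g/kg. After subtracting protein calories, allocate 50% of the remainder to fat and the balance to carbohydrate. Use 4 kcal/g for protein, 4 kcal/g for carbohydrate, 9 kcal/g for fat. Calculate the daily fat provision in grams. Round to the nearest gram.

123 g/day

Protein = 1.2 × 125 = 150 g → 150 × 4 = 600 kcal.
Non-protein calories = 2816 − 600 = 2216 kcal.
Fat: 50% × 2216 = 1108 kcal; carbohydrate: 1108 kcal.
Fat: 1108 kcal ÷ 9 kcal/g = 123.1111 g.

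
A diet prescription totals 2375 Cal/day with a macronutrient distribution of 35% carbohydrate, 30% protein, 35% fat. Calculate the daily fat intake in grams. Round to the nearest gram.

Fat energy = 35% × 2375 = 831.25 kcal.
At 9 kcal/g: 831.25 ÷ 9 = 92.3611 g.

92 g/day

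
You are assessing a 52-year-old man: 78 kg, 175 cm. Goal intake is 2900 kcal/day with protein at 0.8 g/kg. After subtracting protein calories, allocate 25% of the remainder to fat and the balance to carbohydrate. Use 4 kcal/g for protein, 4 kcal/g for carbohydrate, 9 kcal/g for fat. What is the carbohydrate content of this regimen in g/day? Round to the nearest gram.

Protein = 0.8 × 78 = 62.4 g → 62.4 × 4 = 249.6 kcal.
Non-protein calories = 2900 − 249.6 = 2650.4 kcal.
Fat: 25% × 2650.4 = 662.6 kcal; carbohydrate: 1987.8 kcal.
Carbohydrate: 1987.8 kcal ÷ 4 kcal/g = 496.95 g.

497 g/day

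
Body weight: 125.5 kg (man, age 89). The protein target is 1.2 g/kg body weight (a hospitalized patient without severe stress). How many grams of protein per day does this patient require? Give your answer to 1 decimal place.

Protein = 1.2 g/kg × 125.5 kg = 150.6 g/day.

150.6 g/day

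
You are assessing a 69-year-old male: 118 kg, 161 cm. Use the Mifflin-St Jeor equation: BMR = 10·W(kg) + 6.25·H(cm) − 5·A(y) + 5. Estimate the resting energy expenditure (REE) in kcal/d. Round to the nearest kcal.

1846 kcal/d

Mifflin-St Jeor (male): BMR = 10(118) + 6.25(161) − 5(69) + 5 = 1180 + 1006.25 − 345 + 5 = 1846.25 kcal/day.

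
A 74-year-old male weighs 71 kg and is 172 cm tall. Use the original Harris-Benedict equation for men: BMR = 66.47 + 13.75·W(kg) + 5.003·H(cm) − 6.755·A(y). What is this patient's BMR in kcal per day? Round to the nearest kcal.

Harris-Benedict: BMR = 66.47 + 13.75(71) + 5.003(172) − 6.755(74) = 1403.366 kcal/day.

1403 kcal per day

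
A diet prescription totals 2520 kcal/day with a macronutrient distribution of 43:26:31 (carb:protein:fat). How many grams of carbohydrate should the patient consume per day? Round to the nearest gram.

Carbohydrate energy = 43% × 2520 = 1083.6 kcal.
At 4 kcal/g: 1083.6 ÷ 4 = 270.9 g.

271 g/day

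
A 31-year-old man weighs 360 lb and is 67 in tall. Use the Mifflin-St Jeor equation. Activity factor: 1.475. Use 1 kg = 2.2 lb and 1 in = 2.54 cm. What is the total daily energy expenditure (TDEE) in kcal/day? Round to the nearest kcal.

Convert to metric: weight = 360 ÷ 2.2 = 163.6364 kg; height = 67 × 2.54 = 170.18 cm.
Mifflin-St Jeor (male): BMR = 10(163.6364) + 6.25(170.18) − 5(31) + 5 = 1636.3636 + 1063.625 − 155 + 5 = 2549.9886 kcal/day.
TEE = BMR × activity factor = 2549.9886 × 1.475 = 3761.2332 kcal/day.

3761 kcal/day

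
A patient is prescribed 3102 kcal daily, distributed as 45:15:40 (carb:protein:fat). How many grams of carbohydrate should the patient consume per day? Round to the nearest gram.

Carbohydrate energy = 45% × 3102 = 1395.9 kcal.
At 4 kcal/g: 1395.9 ÷ 4 = 348.975 g.

349 g/day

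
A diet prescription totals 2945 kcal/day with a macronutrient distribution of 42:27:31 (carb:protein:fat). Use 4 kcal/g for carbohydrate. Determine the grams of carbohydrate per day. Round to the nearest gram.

309 g/day

Carbohydrate energy = 42% × 2945 = 1236.9 kcal.
At 4 kcal/g: 1236.9 ÷ 4 = 309.225 g.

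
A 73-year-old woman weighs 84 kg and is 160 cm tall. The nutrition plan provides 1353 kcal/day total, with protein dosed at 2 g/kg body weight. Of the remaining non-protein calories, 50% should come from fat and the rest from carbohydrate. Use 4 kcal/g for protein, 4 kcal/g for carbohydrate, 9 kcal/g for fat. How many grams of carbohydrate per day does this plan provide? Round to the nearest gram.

Protein = 2 × 84 = 168 g → 168 × 4 = 672 kcal.
Non-protein calories = 1353 − 672 = 681 kcal.
Fat: 50% × 681 = 340.5 kcal; carbohydrate: 340.5 kcal.
Carbohydrate: 340.5 kcal ÷ 4 kcal/g = 85.125 g.

85 g/day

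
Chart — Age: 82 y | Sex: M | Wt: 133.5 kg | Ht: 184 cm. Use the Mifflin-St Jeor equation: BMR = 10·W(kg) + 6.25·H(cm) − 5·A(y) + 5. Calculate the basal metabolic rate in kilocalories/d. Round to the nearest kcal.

Mifflin-St Jeor (male): BMR = 10(133.5) + 6.25(184) − 5(82) + 5 = 1335 + 1150 − 410 + 5 = 2080 kcal/day.

2080 kilocalories/d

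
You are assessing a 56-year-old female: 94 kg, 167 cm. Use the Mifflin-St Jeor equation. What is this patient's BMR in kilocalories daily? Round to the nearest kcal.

Mifflin-St Jeor (female): BMR = 10(94) + 6.25(167) − 5(56) − 161 = 940 + 1043.75 − 280 − 161 = 1542.75 kcal/day.

1543 kilocalories daily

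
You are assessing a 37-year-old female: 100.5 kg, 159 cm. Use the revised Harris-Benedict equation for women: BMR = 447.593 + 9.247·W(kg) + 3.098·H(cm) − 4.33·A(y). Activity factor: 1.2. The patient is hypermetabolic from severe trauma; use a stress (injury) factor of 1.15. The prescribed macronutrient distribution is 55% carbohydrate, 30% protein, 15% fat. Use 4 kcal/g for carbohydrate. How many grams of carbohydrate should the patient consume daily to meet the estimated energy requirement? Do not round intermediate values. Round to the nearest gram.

324 g/day

Harris-Benedict: BMR = 447.593 + 9.247(100.5) + 3.098(159) − 4.33(37) = 1709.2885 kcal/day.
TEE = 1709.2885 × 1.2 = 2051.1462 kcal/day.
With stress factor 1.15: 2051.1462 × 1.15 = 2358.8181 kcal/day.
Carbohydrate energy = 55% × 2358.8181 = 1297.35 kcal.
Carbohydrate = 1297.35 ÷ 4 kcal/g = 324.3375 g.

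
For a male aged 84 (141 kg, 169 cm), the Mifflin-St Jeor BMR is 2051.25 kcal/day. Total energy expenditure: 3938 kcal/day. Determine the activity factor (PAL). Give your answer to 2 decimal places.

Activity factor = TEE ÷ BMR = 3938 ÷ 2051.25 = 1.92.

1.92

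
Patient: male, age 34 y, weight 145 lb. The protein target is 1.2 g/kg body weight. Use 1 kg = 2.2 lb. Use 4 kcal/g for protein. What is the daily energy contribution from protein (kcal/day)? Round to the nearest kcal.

Weight in kg = 145 ÷ 2.2 = 65.9091 kg.
Protein = 1.2 g/kg × 65.9091 kg = 79.0909 g/day.
Protein energy = 79.0909 g × 4 kcal/g = 316.3636 kcal/day.

316 kcal/day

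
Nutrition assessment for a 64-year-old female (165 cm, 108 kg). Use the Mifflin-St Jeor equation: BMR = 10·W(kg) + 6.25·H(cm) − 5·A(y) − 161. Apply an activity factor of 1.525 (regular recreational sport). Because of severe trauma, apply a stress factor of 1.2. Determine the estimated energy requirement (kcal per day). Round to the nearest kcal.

Mifflin-St Jeor (female): BMR = 10(108) + 6.25(165) − 5(64) − 161 = 1080 + 1031.25 − 320 − 161 = 1630.25 kcal/day.
TEE = BMR × activity factor = 1630.25 × 1.525 = 2486.1313 kcal/day.
Apply stress factor: 2486.1313 × 1.2 = 2983.3575 kcal/day.

2983 kcal per day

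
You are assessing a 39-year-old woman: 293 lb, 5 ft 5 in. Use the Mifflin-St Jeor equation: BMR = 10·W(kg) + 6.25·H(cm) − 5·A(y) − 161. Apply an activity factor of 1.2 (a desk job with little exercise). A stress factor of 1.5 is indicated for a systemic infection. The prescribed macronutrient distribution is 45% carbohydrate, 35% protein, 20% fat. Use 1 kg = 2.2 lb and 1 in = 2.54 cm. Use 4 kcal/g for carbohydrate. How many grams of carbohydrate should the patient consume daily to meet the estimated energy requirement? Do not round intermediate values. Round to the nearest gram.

407 g/day

Convert to metric: weight = 293 ÷ 2.2 = 133.1818 kg; height = (5×12 + 5) × 2.54 = 65 × 2.54 = 165.1 cm.
Mifflin-St Jeor (female): BMR = 10(133.1818) + 6.25(165.1) − 5(39) − 161 = 1331.8182 + 1031.875 − 195 − 161 = 2007.6932 kcal/day.
TEE = 2007.6932 × 1.2 = 2409.2318 kcal/day.
With stress factor 1.5: 2409.2318 × 1.5 = 3613.8477 kcal/day.
Carbohydrate energy = 45% × 3613.8477 = 1626.2315 kcal.
Carbohydrate = 1626.2315 ÷ 4 kcal/g = 406.5579 g.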